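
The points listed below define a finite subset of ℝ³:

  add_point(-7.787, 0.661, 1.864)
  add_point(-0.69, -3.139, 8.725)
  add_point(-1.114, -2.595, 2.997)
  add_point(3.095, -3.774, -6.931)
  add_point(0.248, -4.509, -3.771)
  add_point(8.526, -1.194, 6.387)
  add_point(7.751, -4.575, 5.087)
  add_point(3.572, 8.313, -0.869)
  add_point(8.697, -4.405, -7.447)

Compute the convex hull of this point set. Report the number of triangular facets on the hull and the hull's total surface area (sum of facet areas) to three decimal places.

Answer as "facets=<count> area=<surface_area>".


Points on the hull: [0, 1, 3, 4, 5, 6, 7, 8] (8 of 9).

Area of each hull facet:
  f1: (p5, p7, p8) → 85.2076
  f2: (p5, p6, p8) → 22.0443
  f3: (p3, p7, p0) → 85.2813
  f4: (p3, p7, p8) → 38.0838
  f5: (p1, p5, p6) → 17.1634
  f6: (p1, p7, p0) → 72.0197
  f7: (p1, p5, p7) → 62.6075
  f8: (p4, p6, p8) → 51.2166
  f9: (p4, p3, p8) → 8.7196
  f10: (p4, p1, p6) → 51.6960
  f11: (p4, p3, p0) → 15.2655
  f12: (p4, p1, p0) → 55.5012
Σ area = 564.806

Check V−E+F: 8 − 18 + 12 = 2.

facets=12 area=564.806


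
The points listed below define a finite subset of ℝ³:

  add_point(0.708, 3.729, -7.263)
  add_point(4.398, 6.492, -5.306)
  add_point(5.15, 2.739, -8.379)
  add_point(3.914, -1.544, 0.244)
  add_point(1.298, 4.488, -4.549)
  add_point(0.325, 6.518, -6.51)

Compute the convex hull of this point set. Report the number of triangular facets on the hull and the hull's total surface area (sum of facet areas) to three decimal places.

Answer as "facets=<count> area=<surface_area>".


Points on the hull: [0, 1, 2, 3, 4, 5] (6 of 6).

Per-facet area ½‖(b−a)×(c−a)‖:
  f1: (p0, p2, p5) → 6.2917
  f2: (p0, p3, p2) → 22.0835
  f3: (p1, p2, p5) → 10.4206
  f4: (p1, p3, p2) → 23.1376
  f5: (p4, p1, p5) → 5.4801
  f6: (p4, p1, p3) → 14.8504
  f7: (p4, p0, p5) → 3.7054
  f8: (p4, p0, p3) → 10.5988
Σ area = 96.568

Euler characteristic 6−12+8 = 2 ✓

facets=8 area=96.568


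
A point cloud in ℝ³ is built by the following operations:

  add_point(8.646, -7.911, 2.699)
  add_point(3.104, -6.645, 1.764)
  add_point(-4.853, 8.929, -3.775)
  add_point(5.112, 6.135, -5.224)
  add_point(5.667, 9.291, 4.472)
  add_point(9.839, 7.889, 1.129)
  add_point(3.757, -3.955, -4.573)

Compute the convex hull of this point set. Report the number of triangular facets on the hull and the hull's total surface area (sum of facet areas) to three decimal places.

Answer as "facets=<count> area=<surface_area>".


7 of the 7 inputs are extreme points: [0, 1, 2, 3, 4, 5, 6].

Area of each hull facet:
  f1: (p3, p5, p2) → 39.0351
  f2: (p3, p0, p5) → 63.5039
  f3: (p6, p3, p2) → 52.8584
  f4: (p6, p3, p0) → 45.2037
  f5: (p4, p5, p2) → 36.0978
  f6: (p4, p0, p5) → 43.5955
  f7: (p1, p4, p2) → 105.9066
  f8: (p1, p4, p0) → 47.1131
  f9: (p1, p6, p2) → 52.2936
  f10: (p1, p6, p0) → 19.7140
Σ area = 505.322

Check V−E+F: 7 − 15 + 10 = 2.

facets=10 area=505.322


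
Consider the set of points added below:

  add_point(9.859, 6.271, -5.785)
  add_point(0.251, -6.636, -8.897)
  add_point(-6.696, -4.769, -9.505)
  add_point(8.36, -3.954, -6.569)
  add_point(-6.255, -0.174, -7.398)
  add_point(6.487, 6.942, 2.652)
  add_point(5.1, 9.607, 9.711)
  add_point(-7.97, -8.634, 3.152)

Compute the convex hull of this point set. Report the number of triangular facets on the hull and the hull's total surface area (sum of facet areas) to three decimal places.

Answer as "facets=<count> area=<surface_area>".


facets=10 area=851.103

Hull vertices (7/8): indices [0, 1, 2, 3, 4, 6, 7].

Triangle areas on the boundary:
  f1: (p3, p6, p7) → 196.2992
  f2: (p3, p6, p0) → 83.5011
  f3: (p4, p6, p7) → 149.9990
  f4: (p4, p2, p7) → 33.4722
  f5: (p4, p6, p0) → 143.4403
  f6: (p4, p2, p0) → 39.4102
  f7: (p1, p2, p0) → 54.8039
  f8: (p1, p3, p0) → 40.9373
  f9: (p1, p2, p7) → 47.8941
  f10: (p1, p3, p7) → 61.3458
Σ area = 851.103

Euler: V−E+F = 7−15+10 = 2.


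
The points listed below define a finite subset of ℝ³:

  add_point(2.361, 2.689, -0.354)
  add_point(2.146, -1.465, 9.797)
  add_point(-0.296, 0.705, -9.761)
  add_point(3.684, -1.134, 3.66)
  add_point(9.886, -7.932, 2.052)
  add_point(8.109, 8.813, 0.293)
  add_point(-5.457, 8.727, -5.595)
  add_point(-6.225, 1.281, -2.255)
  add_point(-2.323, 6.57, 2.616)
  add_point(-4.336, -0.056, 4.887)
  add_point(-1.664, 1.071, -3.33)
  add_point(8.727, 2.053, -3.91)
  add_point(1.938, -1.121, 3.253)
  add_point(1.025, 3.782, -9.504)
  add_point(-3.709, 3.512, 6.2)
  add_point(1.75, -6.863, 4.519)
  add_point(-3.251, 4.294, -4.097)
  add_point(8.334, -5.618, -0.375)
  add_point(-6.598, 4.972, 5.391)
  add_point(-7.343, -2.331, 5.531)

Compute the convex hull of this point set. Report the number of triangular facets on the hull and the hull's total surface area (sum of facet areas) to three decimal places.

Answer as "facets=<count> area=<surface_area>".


13 of the 20 inputs are extreme points: [1, 2, 4, 5, 6, 7, 8, 11, 13, 15, 17, 18, 19].

Facet areas (half cross-product norm):
  f1: (p1, p5, p4) → 93.0054
  f2: (p11, p5, p4) → 41.3653
  f3: (p7, p2, p19) → 26.9798
  f4: (p7, p6, p19) → 23.1496
  f5: (p7, p6, p2) → 37.1743
  f6: (p13, p6, p5) → 58.5668
  f7: (p13, p6, p2) → 14.6920
  f8: (p13, p11, p5) → 38.4604
  f9: (p13, p11, p2) → 15.9387
  f10: (p15, p1, p19) → 36.3017
  f11: (p15, p1, p4) → 31.4401
  f12: (p15, p2, p19) → 80.9107
  f13: (p15, p2, p4) → 69.5969
  f14: (p18, p6, p19) → 40.1495
  f15: (p18, p1, p19) → 37.7880
  f16: (p18, p1, p5) → 84.6536
  f17: (p17, p2, p4) → 6.7907
  f18: (p17, p11, p4) → 8.8690
  f19: (p17, p11, p2) → 45.6947
  f20: (p8, p6, p5) → 49.2169
  f21: (p8, p18, p5) → 10.2243
  f22: (p8, p18, p6) → 23.3009
Σ area = 874.269

Euler characteristic 13−33+22 = 2 ✓

facets=22 area=874.269


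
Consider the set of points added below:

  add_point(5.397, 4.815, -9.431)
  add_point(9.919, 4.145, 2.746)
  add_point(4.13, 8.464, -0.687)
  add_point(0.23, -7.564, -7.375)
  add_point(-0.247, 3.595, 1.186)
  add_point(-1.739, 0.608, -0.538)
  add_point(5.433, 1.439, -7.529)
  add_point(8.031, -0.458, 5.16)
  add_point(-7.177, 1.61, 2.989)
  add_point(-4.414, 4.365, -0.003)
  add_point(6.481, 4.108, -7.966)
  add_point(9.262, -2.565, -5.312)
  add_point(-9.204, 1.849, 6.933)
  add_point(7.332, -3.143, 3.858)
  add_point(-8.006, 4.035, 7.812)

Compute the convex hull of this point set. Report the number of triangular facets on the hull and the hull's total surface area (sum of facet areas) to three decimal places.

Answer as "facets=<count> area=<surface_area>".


Hull vertices (12/15): indices [0, 1, 2, 3, 7, 8, 9, 10, 11, 12, 13, 14].

Area of each hull facet:
  f1: (p13, p3, p12) → 119.0401
  f2: (p2, p0, p1) → 38.0652
  f3: (p8, p3, p12) → 19.2774
  f4: (p7, p13, p12) → 26.7260
  f5: (p11, p0, p3) → 48.8089
  f6: (p11, p13, p3) → 49.4137
  f7: (p11, p7, p1) → 28.3502
  f8: (p11, p7, p13) → 13.6591
  f9: (p14, p2, p1) → 60.8505
  f10: (p14, p7, p12) → 22.0065
  f11: (p14, p7, p1) → 45.9376
  f12: (p10, p0, p1) → 5.1845
  f13: (p10, p11, p1) → 38.9927
  f14: (p10, p11, p0) → 4.7849
  f15: (p9, p0, p3) → 84.2785
  f16: (p9, p8, p3) → 36.3026
  f17: (p9, p2, p0) → 45.4016
  f18: (p9, p14, p2) → 36.3655
  f19: (p9, p8, p12) → 7.0083
  f20: (p9, p14, p12) → 11.3379
Σ area = 741.792

Euler characteristic 12−30+20 = 2 ✓

facets=20 area=741.792


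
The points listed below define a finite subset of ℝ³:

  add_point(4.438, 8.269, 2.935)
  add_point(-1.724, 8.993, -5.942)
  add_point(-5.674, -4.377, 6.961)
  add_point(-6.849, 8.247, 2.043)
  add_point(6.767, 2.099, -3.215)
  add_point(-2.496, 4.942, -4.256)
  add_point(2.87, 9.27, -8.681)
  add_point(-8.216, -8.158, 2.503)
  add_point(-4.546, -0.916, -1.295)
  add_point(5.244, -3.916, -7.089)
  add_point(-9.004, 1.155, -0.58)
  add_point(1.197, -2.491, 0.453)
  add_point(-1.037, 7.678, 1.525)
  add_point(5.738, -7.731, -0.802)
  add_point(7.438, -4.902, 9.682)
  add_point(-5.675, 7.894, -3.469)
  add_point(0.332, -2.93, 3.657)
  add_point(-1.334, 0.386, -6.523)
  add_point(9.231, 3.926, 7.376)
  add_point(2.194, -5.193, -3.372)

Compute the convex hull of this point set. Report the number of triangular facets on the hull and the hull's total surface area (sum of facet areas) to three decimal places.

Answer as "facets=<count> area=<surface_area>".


Hull vertices (14/20): indices [0, 1, 2, 3, 4, 6, 7, 9, 10, 13, 14, 15, 17, 18].

Triangle areas on the boundary:
  f1: (p2, p7, p10) → 29.8185
  f2: (p17, p7, p10) → 47.8280
  f3: (p17, p15, p10) → 34.4070
  f4: (p4, p6, p18) → 46.8304
  f5: (p14, p13, p18) → 51.0660
  f6: (p14, p2, p18) → 61.9897
  f7: (p14, p13, p7) → 78.6925
  f8: (p14, p2, p7) → 36.7676
  f9: (p0, p6, p18) → 33.5156
  f10: (p9, p13, p7) → 52.2981
  f11: (p9, p17, p7) → 55.5600
  f12: (p9, p17, p6) → 39.3715
  f13: (p9, p4, p6) → 35.0216
  f14: (p9, p13, p18) → 53.8582
  f15: (p9, p4, p18) → 29.1329
  f16: (p1, p0, p6) → 28.9399
  f17: (p1, p17, p6) → 23.1190
  f18: (p1, p17, p15) → 20.4217
  f19: (p3, p2, p10) → 38.5429
  f20: (p3, p15, p10) → 20.9934
  f21: (p3, p2, p18) → 107.9303
  f22: (p3, p0, p18) → 33.6574
  f23: (p3, p1, p15) → 10.1427
  f24: (p3, p1, p0) → 47.5328
Σ area = 1017.438

Euler characteristic 14−36+24 = 2 ✓

facets=24 area=1017.438


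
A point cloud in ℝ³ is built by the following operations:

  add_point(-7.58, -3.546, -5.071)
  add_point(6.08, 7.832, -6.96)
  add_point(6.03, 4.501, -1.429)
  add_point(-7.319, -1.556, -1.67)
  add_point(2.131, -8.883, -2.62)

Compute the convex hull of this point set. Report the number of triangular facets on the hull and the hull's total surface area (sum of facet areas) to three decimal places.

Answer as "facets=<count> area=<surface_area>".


facets=6 area=317.156

Extreme-point indices: [0, 1, 2, 3, 4] — 5 of 5 on the boundary.

Triangle areas on the boundary:
  f1: (p4, p1, p0) → 95.7035
  f2: (p2, p4, p1) → 40.9343
  f3: (p3, p1, p0) → 33.8864
  f4: (p3, p2, p1) → 46.3148
  f5: (p3, p4, p0) → 22.4081
  f6: (p3, p2, p4) → 77.9089
Σ area = 317.156

Euler characteristic 5−9+6 = 2 ✓


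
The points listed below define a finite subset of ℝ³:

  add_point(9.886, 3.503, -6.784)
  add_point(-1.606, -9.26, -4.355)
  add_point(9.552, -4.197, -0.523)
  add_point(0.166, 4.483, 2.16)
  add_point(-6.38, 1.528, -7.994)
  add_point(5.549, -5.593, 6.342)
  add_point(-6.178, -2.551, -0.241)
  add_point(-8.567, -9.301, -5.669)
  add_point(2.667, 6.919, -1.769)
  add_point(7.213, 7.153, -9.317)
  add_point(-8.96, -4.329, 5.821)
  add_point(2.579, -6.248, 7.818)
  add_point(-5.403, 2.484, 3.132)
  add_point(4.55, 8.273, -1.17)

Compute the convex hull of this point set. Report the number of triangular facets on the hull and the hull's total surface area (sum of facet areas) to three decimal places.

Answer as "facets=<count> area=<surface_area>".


facets=20 area=940.051

12 of the 14 inputs are extreme points: [0, 1, 2, 3, 4, 5, 7, 9, 10, 11, 12, 13].

Per-facet area ½‖(b−a)×(c−a)‖:
  f1: (p3, p11, p13) → 33.3166
  f2: (p9, p13, p0) → 21.9077
  f3: (p9, p4, p13) → 60.5109
  f4: (p1, p9, p0) → 43.5985
  f5: (p12, p4, p13) → 66.9352
  f6: (p12, p3, p13) → 9.5551
  f7: (p12, p4, p10) → 44.5360
  f8: (p12, p11, p10) → 46.9721
  f9: (p12, p3, p11) → 36.4626
  f10: (p2, p1, p0) → 63.0496
  f11: (p2, p13, p0) → 45.1623
  f12: (p7, p9, p4) → 68.9619
  f13: (p7, p1, p9) → 62.3950
  f14: (p7, p4, p10) → 69.4752
  f15: (p7, p11, p10) → 74.1876
  f16: (p7, p1, p11) → 40.9967
  f17: (p5, p1, p11) → 22.2746
  f18: (p5, p2, p1) → 50.2080
  f19: (p5, p11, p13) → 25.2868
  f20: (p5, p2, p13) → 54.2587
Σ area = 940.051

Euler: V−E+F = 12−30+20 = 2.


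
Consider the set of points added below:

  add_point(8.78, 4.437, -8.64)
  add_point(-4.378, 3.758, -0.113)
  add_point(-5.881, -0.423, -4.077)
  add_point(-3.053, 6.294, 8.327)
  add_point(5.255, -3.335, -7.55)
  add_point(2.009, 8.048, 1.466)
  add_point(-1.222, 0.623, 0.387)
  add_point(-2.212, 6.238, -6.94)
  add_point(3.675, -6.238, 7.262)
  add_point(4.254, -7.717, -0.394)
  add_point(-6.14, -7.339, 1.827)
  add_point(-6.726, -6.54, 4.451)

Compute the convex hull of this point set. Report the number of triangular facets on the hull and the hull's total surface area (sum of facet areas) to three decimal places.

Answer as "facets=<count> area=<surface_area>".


facets=18 area=788.254

Extreme-point indices: [0, 1, 2, 3, 4, 5, 7, 8, 9, 10, 11] — 11 of 12 on the boundary.

Triangle areas on the boundary:
  f1: (p8, p3, p11) → 70.0741
  f2: (p8, p9, p0) → 55.1318
  f3: (p1, p7, p3) → 23.5280
  f4: (p5, p7, p0) → 52.0016
  f5: (p5, p7, p3) → 38.2583
  f6: (p5, p8, p0) → 98.3610
  f7: (p5, p8, p3) → 61.3200
  f8: (p2, p1, p7) → 21.5418
  f9: (p2, p3, p11) → 69.0347
  f10: (p2, p1, p3) → 13.1818
  f11: (p10, p2, p11) → 11.7119
  f12: (p10, p8, p11) → 15.0967
  f13: (p10, p8, p9) → 39.8723
  f14: (p4, p7, p0) → 46.6085
  f15: (p4, p2, p7) → 46.2551
  f16: (p4, p9, p0) → 28.3986
  f17: (p4, p10, p9) → 43.2155
  f18: (p4, p10, p2) → 54.6624
Σ area = 788.254

Euler characteristic 11−27+18 = 2 ✓


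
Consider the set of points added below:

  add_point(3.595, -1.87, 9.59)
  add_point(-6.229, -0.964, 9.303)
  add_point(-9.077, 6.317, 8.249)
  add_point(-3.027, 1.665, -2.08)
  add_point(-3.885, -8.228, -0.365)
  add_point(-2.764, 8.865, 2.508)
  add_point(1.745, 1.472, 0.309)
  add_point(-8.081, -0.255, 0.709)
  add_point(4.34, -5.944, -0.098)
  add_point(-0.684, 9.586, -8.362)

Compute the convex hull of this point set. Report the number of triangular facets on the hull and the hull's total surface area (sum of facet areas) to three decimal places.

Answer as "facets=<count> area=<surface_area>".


Extreme-point indices: [0, 1, 2, 4, 5, 7, 8, 9] — 8 of 10 on the boundary.

Area of each hull facet:
  f1: (p4, p9, p8) → 78.0204
  f2: (p0, p9, p8) → 96.1592
  f3: (p0, p4, p8) → 44.8990
  f4: (p7, p9, p2) → 76.6542
  f5: (p7, p4, p9) → 66.7684
  f6: (p5, p9, p2) → 30.6931
  f7: (p5, p0, p2) → 62.3439
  f8: (p5, p0, p9) → 71.0748
  f9: (p1, p0, p2) → 34.8070
  f10: (p1, p0, p4) → 59.2887
  f11: (p1, p7, p2) → 33.3960
  f12: (p1, p7, p4) → 39.9584
Σ area = 694.063

Euler: V−E+F = 8−18+12 = 2.

facets=12 area=694.063


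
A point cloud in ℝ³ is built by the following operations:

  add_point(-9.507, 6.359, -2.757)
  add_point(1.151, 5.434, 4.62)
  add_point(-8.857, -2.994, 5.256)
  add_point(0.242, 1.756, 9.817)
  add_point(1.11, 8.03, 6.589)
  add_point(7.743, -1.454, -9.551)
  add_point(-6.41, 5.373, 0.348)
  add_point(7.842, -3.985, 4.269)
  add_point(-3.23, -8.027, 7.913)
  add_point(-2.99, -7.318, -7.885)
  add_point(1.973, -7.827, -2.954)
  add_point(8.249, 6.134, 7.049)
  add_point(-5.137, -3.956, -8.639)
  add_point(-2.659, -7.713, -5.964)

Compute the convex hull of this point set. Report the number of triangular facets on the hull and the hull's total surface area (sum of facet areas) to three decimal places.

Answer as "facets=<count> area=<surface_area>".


facets=20 area=1017.832

12 of the 14 inputs are extreme points: [0, 2, 3, 4, 5, 7, 8, 9, 10, 11, 12, 13].

Area of each hull facet:
  f1: (p7, p5, p11) → 73.4961
  f2: (p7, p3, p11) → 45.9361
  f3: (p7, p3, p8) → 54.5576
  f4: (p12, p5, p0) → 81.2549
  f5: (p12, p9, p5) → 25.0338
  f6: (p4, p3, p11) → 26.0594
  f7: (p4, p5, p0) → 132.9934
  f8: (p4, p5, p11) → 67.5476
  f9: (p2, p3, p8) → 40.3966
  f10: (p2, p12, p0) → 73.5333
  f11: (p2, p4, p0) → 81.3628
  f12: (p2, p4, p3) → 38.2348
  f13: (p2, p9, p8) → 59.3068
  f14: (p2, p12, p9) → 29.2609
  f15: (p10, p9, p5) → 37.8390
  f16: (p10, p7, p5) → 54.2913
  f17: (p10, p7, p8) → 55.8876
  f18: (p13, p9, p8) → 3.7511
  f19: (p13, p10, p8) → 33.0088
  f20: (p13, p10, p9) → 4.0801
Σ area = 1017.832

Euler characteristic 12−30+20 = 2 ✓


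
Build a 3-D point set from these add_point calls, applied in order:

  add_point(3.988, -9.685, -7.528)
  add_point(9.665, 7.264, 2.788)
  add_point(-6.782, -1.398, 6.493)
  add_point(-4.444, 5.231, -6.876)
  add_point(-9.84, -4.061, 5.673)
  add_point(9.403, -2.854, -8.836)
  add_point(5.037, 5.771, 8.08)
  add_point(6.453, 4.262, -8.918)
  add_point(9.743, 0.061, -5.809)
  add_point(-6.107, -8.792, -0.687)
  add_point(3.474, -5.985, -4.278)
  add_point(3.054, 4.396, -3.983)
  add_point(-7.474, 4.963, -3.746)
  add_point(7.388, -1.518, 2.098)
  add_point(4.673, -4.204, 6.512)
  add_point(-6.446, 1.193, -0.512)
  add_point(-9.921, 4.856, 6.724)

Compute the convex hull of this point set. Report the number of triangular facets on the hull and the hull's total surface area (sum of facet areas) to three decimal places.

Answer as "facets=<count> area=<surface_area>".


14 of the 17 inputs are extreme points: [0, 1, 2, 3, 4, 5, 6, 7, 8, 9, 12, 13, 14, 16].

Facet areas (half cross-product norm):
  f1: (p7, p3, p0) → 78.7745
  f2: (p9, p14, p0) → 79.3587
  f3: (p9, p3, p0) → 91.3340
  f4: (p9, p12, p3) → 30.5569
  f5: (p2, p6, p16) → 48.5401
  f6: (p2, p14, p6) → 58.3825
  f7: (p5, p7, p8) → 12.9902
  f8: (p5, p7, p0) → 29.7444
  f9: (p5, p13, p8) → 15.0901
  f10: (p5, p14, p0) → 65.5112
  f11: (p5, p13, p14) → 20.9624
  f12: (p1, p7, p3) → 69.4597
  f13: (p1, p6, p16) → 43.7993
  f14: (p1, p7, p8) → 34.5810
  f15: (p1, p12, p16) → 98.5183
  f16: (p1, p12, p3) → 37.0125
  f17: (p1, p13, p8) → 37.5884
  f18: (p1, p14, p6) → 36.0720
  f19: (p1, p13, p14) → 22.9466
  f20: (p4, p9, p14) → 58.6790
  f21: (p4, p2, p14) → 20.1267
  f22: (p4, p2, p16) → 14.0222
  f23: (p4, p12, p16) → 48.0019
  f24: (p4, p9, p12) → 56.5981
Σ area = 1108.651

Euler: V−E+F = 14−36+24 = 2.

facets=24 area=1108.651


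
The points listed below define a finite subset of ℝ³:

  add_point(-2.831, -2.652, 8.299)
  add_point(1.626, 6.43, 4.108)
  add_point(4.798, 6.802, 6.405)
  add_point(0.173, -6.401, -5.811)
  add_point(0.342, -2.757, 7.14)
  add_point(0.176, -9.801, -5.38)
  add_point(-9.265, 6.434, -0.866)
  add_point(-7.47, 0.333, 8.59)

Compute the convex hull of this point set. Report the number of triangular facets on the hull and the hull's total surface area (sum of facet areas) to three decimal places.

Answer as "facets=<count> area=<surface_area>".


facets=12 area=532.790

Extreme-point indices: [0, 1, 2, 3, 4, 5, 6, 7] — 8 of 8 on the boundary.

Facet areas (half cross-product norm):
  f1: (p7, p2, p6) → 77.6959
  f2: (p7, p5, p6) → 103.7715
  f3: (p4, p5, p2) → 70.0057
  f4: (p3, p5, p6) → 19.6418
  f5: (p3, p5, p2) → 24.9126
  f6: (p0, p7, p5) → 38.7403
  f7: (p0, p4, p5) → 23.1339
  f8: (p0, p7, p2) → 33.7390
  f9: (p0, p4, p2) → 16.4395
  f10: (p1, p2, p6) → 5.1317
  f11: (p1, p3, p6) → 91.8811
  f12: (p1, p3, p2) → 27.6974
Σ area = 532.790

Euler characteristic 8−18+12 = 2 ✓


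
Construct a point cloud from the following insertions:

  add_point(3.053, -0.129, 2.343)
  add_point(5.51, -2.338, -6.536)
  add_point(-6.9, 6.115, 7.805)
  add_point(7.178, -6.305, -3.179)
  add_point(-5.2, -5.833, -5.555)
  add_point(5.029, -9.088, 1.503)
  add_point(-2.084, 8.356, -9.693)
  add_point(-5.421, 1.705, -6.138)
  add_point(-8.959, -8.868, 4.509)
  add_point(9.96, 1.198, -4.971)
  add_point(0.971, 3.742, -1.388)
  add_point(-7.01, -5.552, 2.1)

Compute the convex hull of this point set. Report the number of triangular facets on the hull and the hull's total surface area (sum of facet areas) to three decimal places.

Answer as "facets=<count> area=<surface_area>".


facets=16 area=875.161

Points on the hull: [0, 1, 2, 3, 4, 5, 6, 7, 8, 9] (10 of 12).

Facet areas (half cross-product norm):
  f1: (p6, p2, p9) → 133.6440
  f2: (p5, p2, p8) → 110.4685
  f3: (p5, p4, p8) → 68.4940
  f4: (p7, p4, p8) → 39.8454
  f5: (p7, p4, p6) → 17.6184
  f6: (p7, p2, p8) → 99.8555
  f7: (p7, p6, p2) → 59.2860
  f8: (p1, p6, p9) → 39.7633
  f9: (p1, p4, p6) → 73.4925
  f10: (p0, p2, p9) → 42.4374
  f11: (p0, p5, p9) → 46.5734
  f12: (p0, p5, p2) → 44.2087
  f13: (p3, p5, p4) → 36.2405
  f14: (p3, p1, p4) → 30.8583
  f15: (p3, p5, p9) → 16.3015
  f16: (p3, p1, p9) → 16.0739
Σ area = 875.161

Euler characteristic 10−24+16 = 2 ✓


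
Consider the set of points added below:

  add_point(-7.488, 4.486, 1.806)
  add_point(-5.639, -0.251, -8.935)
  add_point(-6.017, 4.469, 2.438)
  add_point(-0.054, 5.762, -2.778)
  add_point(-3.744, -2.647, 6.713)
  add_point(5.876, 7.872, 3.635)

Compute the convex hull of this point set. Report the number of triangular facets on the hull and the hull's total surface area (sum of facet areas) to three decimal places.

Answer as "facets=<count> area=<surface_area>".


Hull vertices (6/6): indices [0, 1, 2, 3, 4, 5].

Per-facet area ½‖(b−a)×(c−a)‖:
  f1: (p1, p4, p0) → 55.7269
  f2: (p1, p4, p5) → 112.9360
  f3: (p3, p5, p0) → 38.6922
  f4: (p3, p1, p0) → 44.0467
  f5: (p3, p1, p5) → 17.4944
  f6: (p2, p5, p0) → 4.0300
  f7: (p2, p4, p0) → 6.1620
  f8: (p2, p4, p5) → 53.3365
Σ area = 332.425

Euler characteristic 6−12+8 = 2 ✓

facets=8 area=332.425


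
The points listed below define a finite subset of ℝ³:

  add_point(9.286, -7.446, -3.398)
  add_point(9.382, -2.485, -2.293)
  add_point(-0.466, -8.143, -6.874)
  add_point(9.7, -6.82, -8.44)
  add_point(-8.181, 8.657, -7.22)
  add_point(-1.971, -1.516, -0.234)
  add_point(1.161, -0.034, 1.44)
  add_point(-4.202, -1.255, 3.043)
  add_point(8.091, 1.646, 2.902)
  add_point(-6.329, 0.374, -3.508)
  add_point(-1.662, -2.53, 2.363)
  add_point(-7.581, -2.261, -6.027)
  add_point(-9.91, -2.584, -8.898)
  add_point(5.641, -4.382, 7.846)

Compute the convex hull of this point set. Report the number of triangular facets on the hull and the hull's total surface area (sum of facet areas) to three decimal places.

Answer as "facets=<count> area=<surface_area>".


Hull vertices (9/14): indices [0, 1, 2, 3, 4, 7, 8, 12, 13].

Area of each hull facet:
  f1: (p4, p3, p12) → 115.1696
  f2: (p2, p3, p12) → 38.8878
  f3: (p7, p4, p12) → 73.0985
  f4: (p7, p2, p12) → 65.1471
  f5: (p7, p2, p13) → 71.7817
  f6: (p7, p8, p4) → 93.0825
  f7: (p7, p8, p13) → 45.6132
  f8: (p1, p4, p3) → 79.5903
  f9: (p1, p8, p4) → 68.9752
  f10: (p0, p2, p3) → 25.6293
  f11: (p0, p2, p13) → 63.2882
  f12: (p0, p1, p3) → 12.8997
  f13: (p0, p8, p13) → 44.2626
  f14: (p0, p1, p8) → 11.1773
Σ area = 808.603

Check V−E+F: 9 − 21 + 14 = 2.

facets=14 area=808.603


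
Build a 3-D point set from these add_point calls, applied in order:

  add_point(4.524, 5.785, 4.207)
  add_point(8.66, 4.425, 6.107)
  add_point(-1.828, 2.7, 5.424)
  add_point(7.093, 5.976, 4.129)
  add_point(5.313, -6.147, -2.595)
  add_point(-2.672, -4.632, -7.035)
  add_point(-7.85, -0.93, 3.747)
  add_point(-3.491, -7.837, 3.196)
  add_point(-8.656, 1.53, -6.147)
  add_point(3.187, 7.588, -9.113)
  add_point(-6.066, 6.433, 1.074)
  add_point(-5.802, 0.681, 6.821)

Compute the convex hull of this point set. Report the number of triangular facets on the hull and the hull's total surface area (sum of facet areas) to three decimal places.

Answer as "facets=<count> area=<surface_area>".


facets=18 area=791.468

Points on the hull: [0, 1, 3, 4, 5, 6, 7, 8, 9, 10, 11] (11 of 12).

Facet areas (half cross-product norm):
  f1: (p11, p7, p1) → 71.3198
  f2: (p4, p7, p1) → 75.2037
  f3: (p6, p7, p8) → 41.1773
  f4: (p6, p11, p7) → 16.3786
  f5: (p6, p10, p8) → 34.9680
  f6: (p6, p10, p11) → 15.7704
  f7: (p9, p4, p1) → 100.2521
  f8: (p9, p10, p8) → 58.9054
  f9: (p0, p11, p1) → 23.4496
  f10: (p0, p10, p11) → 43.2958
  f11: (p5, p9, p8) → 55.9968
  f12: (p5, p9, p4) → 62.7688
  f13: (p5, p7, p8) → 46.3356
  f14: (p5, p4, p7) → 44.7297
  f15: (p3, p9, p10) → 81.7405
  f16: (p3, p0, p10) → 4.8129
  f17: (p3, p9, p1) → 10.9900
  f18: (p3, p0, p1) → 3.3725
Σ area = 791.468

Euler: V−E+F = 11−27+18 = 2.


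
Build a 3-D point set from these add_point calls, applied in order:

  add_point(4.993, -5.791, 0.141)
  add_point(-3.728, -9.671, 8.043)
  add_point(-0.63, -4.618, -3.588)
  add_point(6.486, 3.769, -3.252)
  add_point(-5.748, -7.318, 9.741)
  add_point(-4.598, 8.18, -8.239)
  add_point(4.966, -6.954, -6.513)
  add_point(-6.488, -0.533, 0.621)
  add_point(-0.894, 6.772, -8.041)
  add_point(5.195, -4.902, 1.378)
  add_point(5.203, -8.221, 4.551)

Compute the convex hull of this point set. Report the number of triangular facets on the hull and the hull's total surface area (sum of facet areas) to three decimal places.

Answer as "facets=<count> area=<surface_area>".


Points on the hull: [1, 2, 3, 4, 5, 6, 7, 8, 10] (9 of 11).

Triangle areas on the boundary:
  f1: (p4, p1, p7) → 20.1129
  f2: (p5, p4, p7) → 18.1095
  f3: (p5, p4, p3) → 135.3849
  f4: (p10, p6, p3) → 61.9477
  f5: (p10, p6, p1) → 50.4953
  f6: (p10, p4, p3) → 84.4882
  f7: (p10, p4, p1) → 13.7215
  f8: (p2, p5, p7) → 51.7052
  f9: (p2, p5, p6) → 43.6932
  f10: (p2, p1, p7) → 48.8666
  f11: (p2, p6, p1) → 39.2424
  f12: (p8, p6, p3) → 52.5030
  f13: (p8, p5, p3) → 8.7075
  f14: (p8, p5, p6) → 21.4155
Σ area = 650.393

Check V−E+F: 9 − 21 + 14 = 2.

facets=14 area=650.393


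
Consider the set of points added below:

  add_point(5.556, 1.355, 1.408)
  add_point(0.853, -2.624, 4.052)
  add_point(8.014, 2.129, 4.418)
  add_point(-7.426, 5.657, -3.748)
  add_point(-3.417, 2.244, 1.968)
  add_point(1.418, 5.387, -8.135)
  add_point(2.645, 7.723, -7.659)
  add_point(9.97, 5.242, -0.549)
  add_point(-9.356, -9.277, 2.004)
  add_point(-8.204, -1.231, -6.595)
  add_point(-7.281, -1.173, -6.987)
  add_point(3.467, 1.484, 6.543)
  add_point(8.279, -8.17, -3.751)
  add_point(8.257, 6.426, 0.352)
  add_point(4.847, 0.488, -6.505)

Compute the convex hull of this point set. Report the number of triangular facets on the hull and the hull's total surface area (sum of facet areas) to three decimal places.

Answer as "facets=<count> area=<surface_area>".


Hull vertices (14/15): indices [1, 2, 3, 4, 5, 6, 7, 8, 9, 10, 11, 12, 13, 14].

Triangle areas on the boundary:
  f1: (p10, p12, p8) → 103.2168
  f2: (p14, p6, p7) → 34.1727
  f3: (p14, p12, p7) → 44.4463
  f4: (p14, p10, p12) → 57.7492
  f5: (p1, p11, p8) → 16.3726
  f6: (p1, p12, p8) → 73.9697
  f7: (p1, p12, p11) → 31.1079
  f8: (p2, p12, p7) → 40.3733
  f9: (p2, p12, p11) → 32.7284
  f10: (p4, p11, p8) → 51.3653
  f11: (p4, p3, p8) → 49.7479
  f12: (p4, p3, p11) → 15.7041
  f13: (p13, p3, p11) → 70.1824
  f14: (p13, p2, p7) → 6.6980
  f15: (p13, p2, p11) → 13.6106
  f16: (p13, p6, p7) → 11.0195
  f17: (p13, p3, p6) → 53.0850
  f18: (p9, p3, p6) → 40.8494
  f19: (p9, p3, p8) → 41.3783
  f20: (p9, p10, p8) → 5.4140
  f21: (p5, p14, p6) → 7.6555
  f22: (p5, p14, p10) → 33.8868
  f23: (p5, p9, p6) → 8.5659
  f24: (p5, p9, p10) → 3.2636
Σ area = 846.563

Euler: V−E+F = 14−36+24 = 2.

facets=24 area=846.563


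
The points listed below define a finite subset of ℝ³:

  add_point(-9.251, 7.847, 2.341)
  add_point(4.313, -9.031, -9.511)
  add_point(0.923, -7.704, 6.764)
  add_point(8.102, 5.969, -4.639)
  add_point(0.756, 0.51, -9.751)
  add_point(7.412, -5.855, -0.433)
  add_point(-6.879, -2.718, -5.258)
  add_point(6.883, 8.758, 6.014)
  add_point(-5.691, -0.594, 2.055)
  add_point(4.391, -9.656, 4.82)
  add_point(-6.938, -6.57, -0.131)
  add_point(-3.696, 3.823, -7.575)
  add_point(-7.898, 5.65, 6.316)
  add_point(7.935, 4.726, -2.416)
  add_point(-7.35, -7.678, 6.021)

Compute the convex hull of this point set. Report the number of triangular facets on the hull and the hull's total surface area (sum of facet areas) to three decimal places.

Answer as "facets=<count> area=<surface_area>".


facets=24 area=1121.882

Points on the hull: [0, 1, 2, 3, 4, 5, 6, 7, 9, 10, 11, 12, 13, 14] (14 of 15).

Triangle areas on the boundary:
  f1: (p7, p3, p0) → 91.1408
  f2: (p12, p7, p0) → 35.2927
  f3: (p13, p7, p3) → 9.7822
  f4: (p11, p3, p0) → 73.1197
  f5: (p2, p7, p9) → 38.4829
  f6: (p2, p12, p7) → 112.5042
  f7: (p5, p1, p9) → 33.6716
  f8: (p5, p7, p9) → 56.2678
  f9: (p5, p13, p7) → 49.0592
  f10: (p5, p1, p3) → 63.4960
  f11: (p5, p13, p3) → 10.5513
  f12: (p6, p11, p0) → 45.4636
  f13: (p4, p1, p3) → 51.9358
  f14: (p4, p11, p3) → 31.1952
  f15: (p4, p6, p1) → 47.9591
  f16: (p4, p6, p11) → 22.7205
  f17: (p14, p2, p9) → 12.3320
  f18: (p14, p1, p9) → 85.5005
  f19: (p14, p2, p12) → 55.3647
  f20: (p14, p12, p0) → 28.1323
  f21: (p10, p6, p1) → 43.3914
  f22: (p10, p14, p1) → 35.7228
  f23: (p10, p6, p0) → 42.4098
  f24: (p10, p14, p0) → 46.3862
Σ area = 1121.882

Check V−E+F: 14 − 36 + 24 = 2.


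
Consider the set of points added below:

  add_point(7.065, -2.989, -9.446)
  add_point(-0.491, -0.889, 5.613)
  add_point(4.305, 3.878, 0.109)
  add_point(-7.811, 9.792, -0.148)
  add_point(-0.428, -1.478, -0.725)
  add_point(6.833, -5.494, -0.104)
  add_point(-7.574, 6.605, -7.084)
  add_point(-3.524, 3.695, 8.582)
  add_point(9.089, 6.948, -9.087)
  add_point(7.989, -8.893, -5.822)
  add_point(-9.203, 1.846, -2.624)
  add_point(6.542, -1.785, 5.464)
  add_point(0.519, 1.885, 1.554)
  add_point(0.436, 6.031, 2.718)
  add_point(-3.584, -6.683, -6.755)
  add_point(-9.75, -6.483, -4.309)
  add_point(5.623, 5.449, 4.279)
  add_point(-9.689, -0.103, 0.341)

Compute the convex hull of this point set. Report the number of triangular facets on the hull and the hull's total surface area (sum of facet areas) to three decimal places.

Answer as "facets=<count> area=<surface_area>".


Points on the hull: [0, 1, 3, 5, 6, 7, 8, 9, 10, 11, 14, 15, 16, 17] (14 of 18).

Area of each hull facet:
  f1: (p0, p9, p8) → 22.0770
  f2: (p11, p9, p8) → 102.2298
  f3: (p6, p3, p8) → 63.5483
  f4: (p6, p0, p8) → 83.2004
  f5: (p17, p7, p15) → 29.7545
  f6: (p17, p3, p7) → 50.4970
  f7: (p5, p9, p15) → 57.7029
  f8: (p5, p11, p15) → 56.2880
  f9: (p5, p11, p9) → 3.1172
  f10: (p1, p7, p15) → 43.8152
  f11: (p1, p11, p15) → 43.0065
  f12: (p1, p11, p7) → 17.9777
  f13: (p14, p6, p15) → 44.1097
  f14: (p14, p6, p0) → 80.3241
  f15: (p14, p9, p15) → 18.1615
  f16: (p14, p0, p9) → 39.0109
  f17: (p10, p6, p3) → 24.3659
  f18: (p10, p17, p3) → 14.4523
  f19: (p10, p6, p15) → 23.3832
  f20: (p10, p17, p15) → 14.1218
  f21: (p16, p11, p7) → 37.6066
  f22: (p16, p3, p7) → 58.7105
  f23: (p16, p11, p8) → 49.9420
  f24: (p16, p3, p8) → 102.3092
Σ area = 1079.712

Euler characteristic 14−36+24 = 2 ✓

facets=24 area=1079.712


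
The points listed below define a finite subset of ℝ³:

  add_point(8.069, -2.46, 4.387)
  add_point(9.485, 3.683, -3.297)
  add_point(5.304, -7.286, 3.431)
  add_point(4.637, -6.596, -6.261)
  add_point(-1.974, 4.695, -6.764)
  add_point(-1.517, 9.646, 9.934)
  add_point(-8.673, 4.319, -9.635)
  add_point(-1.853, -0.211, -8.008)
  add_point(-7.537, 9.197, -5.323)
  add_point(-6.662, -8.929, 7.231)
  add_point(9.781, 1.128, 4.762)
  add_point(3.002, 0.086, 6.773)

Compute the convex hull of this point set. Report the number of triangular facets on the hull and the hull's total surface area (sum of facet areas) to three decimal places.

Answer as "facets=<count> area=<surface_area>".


facets=18 area=1077.961

Points on the hull: [0, 1, 2, 3, 5, 6, 7, 8, 9, 10, 11] (11 of 12).

Facet areas (half cross-product norm):
  f1: (p3, p9, p6) → 150.5473
  f2: (p8, p9, p6) → 70.9925
  f3: (p8, p5, p9) → 154.5098
  f4: (p11, p5, p10) → 37.0536
  f5: (p11, p5, p9) → 70.0258
  f6: (p2, p3, p9) → 59.8097
  f7: (p1, p3, p10) → 49.6764
  f8: (p1, p5, p10) → 63.1796
  f9: (p1, p8, p5) → 132.4379
  f10: (p1, p8, p6) → 59.5016
  f11: (p0, p2, p9) → 30.4500
  f12: (p0, p11, p10) → 12.2647
  f13: (p0, p11, p9) → 38.3537
  f14: (p0, p3, p10) → 20.3590
  f15: (p0, p2, p3) → 27.2056
  f16: (p7, p3, p6) → 7.2123
  f17: (p7, p1, p6) → 41.9059
  f18: (p7, p1, p3) → 52.4756
Σ area = 1077.961

Check V−E+F: 11 − 27 + 18 = 2.


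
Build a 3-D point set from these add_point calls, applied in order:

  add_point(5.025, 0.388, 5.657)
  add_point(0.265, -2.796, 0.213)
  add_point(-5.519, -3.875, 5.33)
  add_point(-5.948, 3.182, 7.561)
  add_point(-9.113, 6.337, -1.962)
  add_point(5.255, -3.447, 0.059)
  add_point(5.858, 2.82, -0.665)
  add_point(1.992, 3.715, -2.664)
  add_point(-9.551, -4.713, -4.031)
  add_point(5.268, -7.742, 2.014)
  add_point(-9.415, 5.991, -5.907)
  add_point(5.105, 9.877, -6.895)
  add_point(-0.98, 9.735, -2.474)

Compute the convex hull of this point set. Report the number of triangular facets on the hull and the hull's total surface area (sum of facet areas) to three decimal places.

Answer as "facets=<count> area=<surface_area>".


facets=16 area=782.217

10 of the 13 inputs are extreme points: [0, 2, 3, 4, 6, 8, 9, 10, 11, 12].

Area of each hull facet:
  f1: (p11, p9, p8) → 151.1687
  f2: (p11, p9, p6) → 24.3845
  f3: (p11, p10, p8) → 78.6408
  f4: (p2, p9, p8) → 60.8254
  f5: (p2, p3, p8) → 35.7770
  f6: (p0, p9, p6) → 30.3622
  f7: (p0, p11, p6) → 16.0196
  f8: (p0, p2, p9) → 47.8913
  f9: (p0, p2, p3) → 40.0752
  f10: (p12, p11, p10) → 32.1763
  f11: (p12, p0, p3) → 69.1596
  f12: (p12, p0, p11) → 51.7832
  f13: (p4, p12, p3) → 46.1612
  f14: (p4, p12, p10) → 17.5146
  f15: (p4, p3, p8) → 58.7727
  f16: (p4, p10, p8) → 21.5043
Σ area = 782.217

Check V−E+F: 10 − 24 + 16 = 2.


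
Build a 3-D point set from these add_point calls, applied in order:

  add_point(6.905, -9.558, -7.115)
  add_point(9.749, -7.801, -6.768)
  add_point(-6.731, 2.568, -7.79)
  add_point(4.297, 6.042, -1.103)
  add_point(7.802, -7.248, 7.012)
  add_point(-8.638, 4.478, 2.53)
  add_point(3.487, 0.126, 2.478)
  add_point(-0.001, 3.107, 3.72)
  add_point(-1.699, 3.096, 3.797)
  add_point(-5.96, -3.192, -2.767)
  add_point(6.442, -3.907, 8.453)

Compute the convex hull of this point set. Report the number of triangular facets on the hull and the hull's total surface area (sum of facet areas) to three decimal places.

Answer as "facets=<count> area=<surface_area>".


facets=16 area=752.444

Points on the hull: [0, 1, 2, 3, 4, 5, 7, 8, 9, 10] (10 of 11).

Triangle areas on the boundary:
  f1: (p2, p3, p5) → 65.7971
  f2: (p2, p3, p1) → 105.5307
  f3: (p4, p10, p5) → 29.2503
  f4: (p4, p3, p1) → 99.8553
  f5: (p4, p10, p3) → 24.6960
  f6: (p7, p3, p5) → 28.1661
  f7: (p7, p10, p3) → 36.9044
  f8: (p9, p2, p5) → 35.9308
  f9: (p9, p4, p5) → 83.8076
  f10: (p8, p10, p5) → 21.7034
  f11: (p8, p7, p5) → 1.8092
  f12: (p8, p7, p10) → 7.3584
  f13: (p0, p4, p1) → 23.4050
  f14: (p0, p9, p4) → 102.5927
  f15: (p0, p2, p1) → 29.3802
  f16: (p0, p9, p2) → 56.2574
Σ area = 752.444

Euler characteristic 10−24+16 = 2 ✓


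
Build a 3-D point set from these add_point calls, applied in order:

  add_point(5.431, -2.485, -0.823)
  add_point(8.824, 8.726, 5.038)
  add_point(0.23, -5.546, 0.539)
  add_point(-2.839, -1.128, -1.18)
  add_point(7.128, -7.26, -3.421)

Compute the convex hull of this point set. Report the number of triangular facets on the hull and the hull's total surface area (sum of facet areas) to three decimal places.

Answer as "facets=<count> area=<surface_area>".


Extreme-point indices: [1, 2, 3, 4] — 4 of 5 on the boundary.

Facet areas (half cross-product norm):
  f1: (p4, p1, p3) → 95.9560
  f2: (p2, p1, p3) → 46.5279
  f3: (p2, p4, p3) → 20.1878
  f4: (p2, p4, p1) → 69.6868
Σ area = 232.358

Euler characteristic 4−6+4 = 2 ✓

facets=4 area=232.358


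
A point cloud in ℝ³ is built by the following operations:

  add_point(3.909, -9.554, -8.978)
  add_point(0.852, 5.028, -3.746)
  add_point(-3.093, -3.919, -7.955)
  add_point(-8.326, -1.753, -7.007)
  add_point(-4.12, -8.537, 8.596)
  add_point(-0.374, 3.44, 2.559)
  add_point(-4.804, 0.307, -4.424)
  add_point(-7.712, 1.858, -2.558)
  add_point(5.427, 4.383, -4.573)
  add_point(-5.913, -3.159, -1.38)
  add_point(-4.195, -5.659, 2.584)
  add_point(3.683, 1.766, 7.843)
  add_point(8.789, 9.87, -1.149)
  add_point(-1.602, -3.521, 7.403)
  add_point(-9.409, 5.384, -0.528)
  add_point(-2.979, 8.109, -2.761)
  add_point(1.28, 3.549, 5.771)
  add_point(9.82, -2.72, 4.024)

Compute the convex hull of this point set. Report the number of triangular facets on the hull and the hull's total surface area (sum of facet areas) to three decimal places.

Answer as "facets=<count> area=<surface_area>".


facets=18 area=1013.037

Points on the hull: [0, 2, 3, 4, 8, 11, 12, 14, 15, 16, 17] (11 of 18).

Triangle areas on the boundary:
  f1: (p0, p12, p17) → 107.8789
  f2: (p11, p12, p17) → 53.9253
  f3: (p15, p12, p14) → 21.4614
  f4: (p3, p15, p14) → 35.5454
  f5: (p16, p12, p14) → 74.2596
  f6: (p16, p11, p14) → 8.9294
  f7: (p16, p11, p12) → 21.5250
  f8: (p4, p11, p14) → 99.0392
  f9: (p4, p3, p14) → 81.5245
  f10: (p4, p11, p17) → 55.0211
  f11: (p4, p3, p0) → 122.9291
  f12: (p4, p0, p17) → 120.9412
  f13: (p8, p15, p12) → 34.1468
  f14: (p8, p3, p15) → 56.2053
  f15: (p8, p0, p12) → 23.0831
  f16: (p2, p3, p0) → 7.3575
  f17: (p2, p8, p0) → 55.7383
  f18: (p2, p8, p3) → 33.5265
Σ area = 1013.037

Check V−E+F: 11 − 27 + 18 = 2.


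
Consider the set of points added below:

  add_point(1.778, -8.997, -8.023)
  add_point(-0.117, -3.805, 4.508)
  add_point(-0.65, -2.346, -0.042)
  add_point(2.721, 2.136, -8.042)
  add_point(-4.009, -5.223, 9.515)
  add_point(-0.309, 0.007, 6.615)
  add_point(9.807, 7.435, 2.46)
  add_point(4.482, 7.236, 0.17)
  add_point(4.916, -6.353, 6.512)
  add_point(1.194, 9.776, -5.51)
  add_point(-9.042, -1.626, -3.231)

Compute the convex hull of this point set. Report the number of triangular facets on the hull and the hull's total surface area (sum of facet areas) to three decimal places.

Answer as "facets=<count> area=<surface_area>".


facets=14 area=825.762

Extreme-point indices: [0, 3, 4, 5, 6, 7, 8, 9, 10] — 9 of 11 on the boundary.

Triangle areas on the boundary:
  f1: (p4, p0, p10) → 98.2594
  f2: (p9, p4, p10) → 109.3462
  f3: (p8, p0, p6) → 114.5820
  f4: (p8, p4, p6) → 69.1191
  f5: (p8, p4, p0) → 71.0123
  f6: (p3, p0, p6) → 69.3799
  f7: (p3, p9, p6) → 48.7124
  f8: (p3, p0, p10) → 69.1249
  f9: (p3, p9, p10) → 54.2850
  f10: (p5, p4, p6) → 14.5029
  f11: (p5, p9, p4) → 30.2962
  f12: (p7, p9, p6) → 13.8326
  f13: (p7, p5, p6) → 30.7358
  f14: (p7, p5, p9) → 32.5734
Σ area = 825.762

Check V−E+F: 9 − 21 + 14 = 2.


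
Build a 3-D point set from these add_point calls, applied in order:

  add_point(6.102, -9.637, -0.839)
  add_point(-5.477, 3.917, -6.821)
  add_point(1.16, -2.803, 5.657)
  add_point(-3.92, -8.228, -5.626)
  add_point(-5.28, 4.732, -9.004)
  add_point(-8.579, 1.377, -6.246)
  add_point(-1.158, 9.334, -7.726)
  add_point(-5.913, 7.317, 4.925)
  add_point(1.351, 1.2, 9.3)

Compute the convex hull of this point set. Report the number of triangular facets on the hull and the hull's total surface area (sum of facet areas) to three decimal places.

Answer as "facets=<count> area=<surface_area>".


Points on the hull: [0, 2, 3, 4, 5, 6, 7, 8] (8 of 9).

Facet areas (half cross-product norm):
  f1: (p8, p6, p0) → 143.8021
  f2: (p7, p8, p6) → 69.4892
  f3: (p3, p7, p5) → 66.5112
  f4: (p4, p6, p0) → 63.1485
  f5: (p4, p3, p0) → 71.4225
  f6: (p4, p3, p5) → 27.6438
  f7: (p4, p7, p5) → 35.2443
  f8: (p4, p7, p6) → 42.6337
  f9: (p2, p8, p0) → 14.2853
  f10: (p2, p3, p0) → 57.9155
  f11: (p2, p7, p8) → 28.0865
  f12: (p2, p3, p7) → 83.3821
Σ area = 703.565

Euler characteristic 8−18+12 = 2 ✓

facets=12 area=703.565


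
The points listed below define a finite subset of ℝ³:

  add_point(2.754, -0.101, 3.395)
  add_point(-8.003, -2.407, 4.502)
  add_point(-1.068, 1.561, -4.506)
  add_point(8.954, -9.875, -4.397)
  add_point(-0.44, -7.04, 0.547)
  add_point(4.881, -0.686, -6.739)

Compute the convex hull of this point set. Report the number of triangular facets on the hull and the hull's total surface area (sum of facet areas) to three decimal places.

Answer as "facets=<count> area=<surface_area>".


facets=8 area=343.870

Hull vertices (6/6): indices [0, 1, 2, 3, 4, 5].

Area of each hull facet:
  f1: (p2, p5, p3) → 28.5763
  f2: (p0, p5, p3) → 53.2984
  f3: (p0, p2, p1) → 47.2793
  f4: (p0, p2, p5) → 29.7777
  f5: (p4, p2, p1) → 46.9461
  f6: (p4, p2, p3) → 54.8478
  f7: (p4, p0, p1) → 38.3959
  f8: (p4, p0, p3) → 44.7488
Σ area = 343.870

Check V−E+F: 6 − 12 + 8 = 2.
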